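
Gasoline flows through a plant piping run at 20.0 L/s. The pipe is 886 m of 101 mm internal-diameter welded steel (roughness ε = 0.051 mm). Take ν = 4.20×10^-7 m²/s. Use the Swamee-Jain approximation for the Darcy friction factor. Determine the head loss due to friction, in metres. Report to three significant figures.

h_f ≈ 49.2 m

V = 4Q/(πD²) = 4·0.0200/(π·0.101²) = 2.496 m/s
Re = VD/ν = 2.496·0.101/4.20×10^-7 = 6.00×10^5 → turbulent
ε/D = 0.051/101 = 5.05×10^-4
Swamee-Jain: f = 0.01766
h_f = f(L/D)V²/(2g) = 0.01766·(886/0.101)·2.496²/(2·9.81) = 49.19 m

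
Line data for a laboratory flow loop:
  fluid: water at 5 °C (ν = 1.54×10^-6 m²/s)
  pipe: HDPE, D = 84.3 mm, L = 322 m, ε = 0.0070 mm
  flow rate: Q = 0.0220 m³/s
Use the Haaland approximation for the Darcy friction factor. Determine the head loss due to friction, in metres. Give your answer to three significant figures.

h_f ≈ 48.0 m

V = 4Q/(πD²) = 4·0.0220/(π·0.0843²) = 3.942 m/s
Re = VD/ν = 3.942·0.0843/1.54×10^-6 = 2.16×10^5 → turbulent
ε/D = 0.0070/84.3 = 8.30×10^-5
Haaland: f = 0.01587
h_f = f(L/D)V²/(2g) = 0.01587·(322/0.0843)·3.942²/(2·9.81) = 48.00 m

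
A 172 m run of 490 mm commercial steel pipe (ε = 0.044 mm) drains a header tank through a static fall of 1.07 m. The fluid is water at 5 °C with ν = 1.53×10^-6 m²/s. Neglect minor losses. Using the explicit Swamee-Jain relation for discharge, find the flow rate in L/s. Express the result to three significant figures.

Q ≈ 392 L/s

Swamee-Jain (Type II): Q = -0.965·√(gD⁵h_f/L)·ln[ε/(3.7D) + √(3.17ν²L/(gD³h_f))]
√(gD⁵h_f/L) = √(9.81·0.490⁵·1.07/172) = 0.04152
ε/(3.7D) = 2.43×10^-5; √(3.17ν²L/(gD³h_f)) = 3.21×10^-5
Q = -0.965·0.04152·ln(5.642×10^-5) = 0.3920 m³/s
Check: V = 2.08 m/s, Re = 6.66×10^5, f = 0.01389, h_f = 1.07 m ≈ 1.07 m ✓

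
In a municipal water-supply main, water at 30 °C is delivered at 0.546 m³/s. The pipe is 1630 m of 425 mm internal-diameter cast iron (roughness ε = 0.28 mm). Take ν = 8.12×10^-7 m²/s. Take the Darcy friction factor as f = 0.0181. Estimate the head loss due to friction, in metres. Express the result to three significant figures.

h_f ≈ 52.4 m

V = 4Q/(πD²) = 4·0.546/(π·0.425²) = 3.849 m/s
h_f = f(L/D)V²/(2g) = 0.01810·(1630/0.425)·3.849²/(2·9.81) = 52.41 m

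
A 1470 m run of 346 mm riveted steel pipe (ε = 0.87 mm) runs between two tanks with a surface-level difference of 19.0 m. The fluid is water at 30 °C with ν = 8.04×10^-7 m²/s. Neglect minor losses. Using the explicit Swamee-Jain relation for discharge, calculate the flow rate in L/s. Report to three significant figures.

Swamee-Jain (Type II): Q = -0.965·√(gD⁵h_f/L)·ln[ε/(3.7D) + √(3.17ν²L/(gD³h_f))]
√(gD⁵h_f/L) = √(9.81·0.346⁵·19.0/1470) = 0.02508
ε/(3.7D) = 6.80×10^-4; √(3.17ν²L/(gD³h_f)) = 1.98×10^-5
Q = -0.965·0.02508·ln(6.993×10^-4) = 0.1758 m³/s
Check: V = 1.87 m/s, Re = 8.05×10^5, f = 0.02519, h_f = 19.1 m ≈ 19.0 m ✓

Q ≈ 176 L/s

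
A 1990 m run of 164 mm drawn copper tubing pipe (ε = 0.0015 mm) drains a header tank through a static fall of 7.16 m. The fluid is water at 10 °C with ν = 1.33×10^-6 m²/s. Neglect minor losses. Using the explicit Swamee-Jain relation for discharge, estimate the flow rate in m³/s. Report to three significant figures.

Swamee-Jain (Type II): Q = -0.965·√(gD⁵h_f/L)·ln[ε/(3.7D) + √(3.17ν²L/(gD³h_f))]
√(gD⁵h_f/L) = √(9.81·0.164⁵·7.16/1990) = 0.002046
ε/(3.7D) = 2.47×10^-6; √(3.17ν²L/(gD³h_f)) = 1.90×10^-4
Q = -0.965·0.002046·ln(1.923×10^-4) = 0.01690 m³/s
Check: V = 0.800 m/s, Re = 9.86×10^4, f = 0.01797, h_f = 7.11 m ≈ 7.16 m ✓

Q ≈ 0.0169 m³/s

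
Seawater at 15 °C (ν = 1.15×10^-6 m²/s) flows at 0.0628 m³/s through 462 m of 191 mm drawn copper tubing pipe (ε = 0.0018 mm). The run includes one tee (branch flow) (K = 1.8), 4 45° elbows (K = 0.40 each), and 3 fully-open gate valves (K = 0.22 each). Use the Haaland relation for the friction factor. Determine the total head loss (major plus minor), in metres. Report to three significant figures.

V = 4Q/(πD²) = 2.192 m/s; V²/2g = 0.2449 m
Re = 3.64×10^5, ε/D = 9.42×10^-6 → f = 0.01392 (Haaland)
Major: h_f = f(L/D)·V²/2g = 0.01392·2419·0.2449 = 8.246 m
Minor: ΣK = 4.06; h_m = ΣK·V²/2g = 0.9941 m
Total H_L = 8.246 + 0.9941 = 9.240 m

H_L ≈ 9.24 m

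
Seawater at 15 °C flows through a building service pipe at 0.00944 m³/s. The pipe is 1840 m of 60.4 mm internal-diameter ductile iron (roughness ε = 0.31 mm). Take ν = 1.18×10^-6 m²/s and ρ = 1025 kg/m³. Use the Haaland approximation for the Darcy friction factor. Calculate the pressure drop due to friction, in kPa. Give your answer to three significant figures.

V = 4Q/(πD²) = 4·0.00944/(π·0.0604²) = 3.295 m/s
Re = VD/ν = 3.295·0.0604/1.18×10^-6 = 1.69×10^5 → turbulent
ε/D = 0.31/60.4 = 0.00513
Haaland: f = 0.03117
h_f = f(L/D)V²/(2g) = 0.03117·(1840/0.0604)·3.295²/(2·9.81) = 525.4 m
Δp = ρg·h_f = 1025·9.81·525.4 = 5283 kPa

Δp ≈ 5280 kPa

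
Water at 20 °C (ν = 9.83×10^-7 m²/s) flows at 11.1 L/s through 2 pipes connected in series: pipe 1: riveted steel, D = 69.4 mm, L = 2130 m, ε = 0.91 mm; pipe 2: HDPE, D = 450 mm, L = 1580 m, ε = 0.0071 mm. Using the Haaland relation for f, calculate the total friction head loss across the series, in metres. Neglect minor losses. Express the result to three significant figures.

H ≈ 565 m

Pipe 1: V = 2.934 m/s, Re = 2.07×10^5, ε/D = 0.0131, f = 0.04195, h_1 = f(L/D)V²/2g = 565.0 m
Pipe 2: V = 0.06979 m/s, Re = 3.19×10^4, ε/D = 1.58×10^-5, f = 0.02300, h_2 = f(L/D)V²/2g = 0.02005 m
Series → Q common, losses add: H = Σh = 565.0 m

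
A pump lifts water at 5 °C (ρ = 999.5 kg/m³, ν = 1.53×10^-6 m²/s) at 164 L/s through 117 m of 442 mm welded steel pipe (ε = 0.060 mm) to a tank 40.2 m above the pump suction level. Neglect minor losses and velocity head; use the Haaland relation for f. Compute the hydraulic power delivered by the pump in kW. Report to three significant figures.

V = 4Q/(πD²) = 1.069 m/s; Re = 3.09×10^5; ε/D = 1.36×10^-4; f = 0.01548
h_f = f(L/D)V²/2g = 0.2386 m
Total head H = z + h_f = 40.2 + 0.2386 = 40.44 m
P_hyd = ρgQH = 999.5·9.81·0.164·40.44 = 65.03 kW

P_hyd ≈ 65.0 kW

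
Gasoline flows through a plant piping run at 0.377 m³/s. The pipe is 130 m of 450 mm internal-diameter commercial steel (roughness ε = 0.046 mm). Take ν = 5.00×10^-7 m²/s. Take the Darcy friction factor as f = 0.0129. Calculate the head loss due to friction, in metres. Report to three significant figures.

h_f ≈ 1.07 m

V = 4Q/(πD²) = 4·0.377/(π·0.450²) = 2.370 m/s
h_f = f(L/D)V²/(2g) = 0.01290·(130/0.450)·2.370²/(2·9.81) = 1.067 m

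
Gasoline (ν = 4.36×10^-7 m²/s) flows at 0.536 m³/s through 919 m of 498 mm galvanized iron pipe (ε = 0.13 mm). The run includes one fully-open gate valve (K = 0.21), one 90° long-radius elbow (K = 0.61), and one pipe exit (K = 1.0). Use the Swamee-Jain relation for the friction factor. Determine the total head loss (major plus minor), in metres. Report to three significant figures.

H_L ≈ 11.3 m

V = 4Q/(πD²) = 2.752 m/s; V²/2g = 0.3860 m
Re = 3.14×10^6, ε/D = 2.61×10^-4 → f = 0.01484 (Swamee-Jain)
Major: h_f = f(L/D)·V²/2g = 0.01484·1845·0.3860 = 10.57 m
Minor: ΣK = 1.82; h_m = ΣK·V²/2g = 0.7024 m
Total H_L = 10.57 + 0.7024 = 11.27 m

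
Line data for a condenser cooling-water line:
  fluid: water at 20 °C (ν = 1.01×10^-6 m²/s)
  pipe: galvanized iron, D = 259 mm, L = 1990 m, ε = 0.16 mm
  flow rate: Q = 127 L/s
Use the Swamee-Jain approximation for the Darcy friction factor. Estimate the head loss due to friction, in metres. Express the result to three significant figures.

V = 4Q/(πD²) = 4·0.127/(π·0.259²) = 2.411 m/s
Re = VD/ν = 2.411·0.259/1.01×10^-6 = 6.18×10^5 → turbulent
ε/D = 0.16/259 = 6.18×10^-4
Swamee-Jain: f = 0.01832
h_f = f(L/D)V²/(2g) = 0.01832·(1990/0.259)·2.411²/(2·9.81) = 41.68 m

h_f ≈ 41.7 m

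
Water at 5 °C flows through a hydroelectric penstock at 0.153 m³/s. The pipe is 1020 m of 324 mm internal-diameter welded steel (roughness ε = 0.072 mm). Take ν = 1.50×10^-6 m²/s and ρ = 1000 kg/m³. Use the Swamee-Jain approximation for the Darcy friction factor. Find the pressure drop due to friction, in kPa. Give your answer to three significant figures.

Δp ≈ 86.8 kPa

V = 4Q/(πD²) = 4·0.153/(π·0.324²) = 1.856 m/s
Re = VD/ν = 1.856·0.324/1.50×10^-6 = 4.01×10^5 → turbulent
ε/D = 0.072/324 = 2.22×10^-4
Swamee-Jain: f = 0.01602
h_f = f(L/D)V²/(2g) = 0.01602·(1020/0.324)·1.856²/(2·9.81) = 8.852 m
Δp = ρg·h_f = 1000·9.81·8.852 = 86.84 kPa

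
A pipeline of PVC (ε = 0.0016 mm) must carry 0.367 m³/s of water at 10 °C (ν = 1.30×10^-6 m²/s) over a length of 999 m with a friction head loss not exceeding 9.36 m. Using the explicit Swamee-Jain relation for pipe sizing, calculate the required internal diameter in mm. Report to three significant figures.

D ≈ 433 mm

Swamee-Jain (Type III): D = 0.66·[ε^1.25·(LQ²/(gh_f))^4.75 + ν·Q^9.4·(L/(gh_f))^5.2]^0.04
LQ²/(gh_f) = 1.465; L/(gh_f) = 10.88
Term 1 = ε^1.25·(…)^4.75 = 3.49×10^-7; Term 2 = ν·Q^9.4·(…)^5.2 = 2.58×10^-5
D = 0.66·(3.49×10^-7 + 2.58×10^-5)^0.04 = 0.4328 m = 433 mm
Check: V = 2.49 m/s, Re = 8.31×10^5, f = 0.01206, h_f = 8.83 m ≈ 9.36 m ✓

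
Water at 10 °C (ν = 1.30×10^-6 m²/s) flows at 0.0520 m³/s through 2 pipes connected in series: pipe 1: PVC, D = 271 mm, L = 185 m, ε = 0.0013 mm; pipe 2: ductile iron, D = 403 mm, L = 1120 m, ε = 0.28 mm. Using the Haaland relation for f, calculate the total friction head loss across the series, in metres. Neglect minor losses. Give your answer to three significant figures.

H ≈ 0.924 m

Pipe 1: V = 0.9015 m/s, Re = 1.88×10^5, ε/D = 4.80×10^-6, f = 0.01571, h_1 = f(L/D)V²/2g = 0.4444 m
Pipe 2: V = 0.4077 m/s, Re = 1.26×10^5, ε/D = 6.95×10^-4, f = 0.02036, h_2 = f(L/D)V²/2g = 0.4792 m
Series → Q common, losses add: H = Σh = 0.9236 m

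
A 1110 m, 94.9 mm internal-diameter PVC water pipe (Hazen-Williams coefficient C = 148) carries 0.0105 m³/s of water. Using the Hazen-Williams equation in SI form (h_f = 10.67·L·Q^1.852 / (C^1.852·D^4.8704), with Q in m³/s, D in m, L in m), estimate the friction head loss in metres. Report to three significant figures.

h_f ≈ 23.5 m

h_f = 10.67·1110·0.0105^1.852 / (148^1.852·0.0949^4.8704) = 23.47 m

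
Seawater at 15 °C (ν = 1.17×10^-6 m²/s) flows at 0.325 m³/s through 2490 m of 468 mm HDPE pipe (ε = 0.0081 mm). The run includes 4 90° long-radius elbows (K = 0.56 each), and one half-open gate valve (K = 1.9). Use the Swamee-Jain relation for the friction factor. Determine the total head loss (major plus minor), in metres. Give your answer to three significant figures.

V = 4Q/(πD²) = 1.889 m/s; V²/2g = 0.1819 m
Re = 7.56×10^5, ε/D = 1.73×10^-5 → f = 0.01253 (Swamee-Jain)
Major: h_f = f(L/D)·V²/2g = 0.01253·5321·0.1819 = 12.12 m
Minor: ΣK = 4.14; h_m = ΣK·V²/2g = 0.7532 m
Total H_L = 12.12 + 0.7532 = 12.88 m

H_L ≈ 12.9 m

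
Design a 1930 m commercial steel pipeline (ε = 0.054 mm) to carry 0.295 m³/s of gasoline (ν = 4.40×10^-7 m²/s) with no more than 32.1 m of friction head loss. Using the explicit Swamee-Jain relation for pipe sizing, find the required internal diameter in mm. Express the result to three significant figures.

Swamee-Jain (Type III): D = 0.66·[ε^1.25·(LQ²/(gh_f))^4.75 + ν·Q^9.4·(L/(gh_f))^5.2]^0.04
LQ²/(gh_f) = 0.5334; L/(gh_f) = 6.129
Term 1 = ε^1.25·(…)^4.75 = 2.34×10^-7; Term 2 = ν·Q^9.4·(…)^5.2 = 5.68×10^-8
D = 0.66·(2.34×10^-7 + 5.68×10^-8)^0.04 = 0.3615 m = 361 mm
Check: V = 2.87 m/s, Re = 2.36×10^6, f = 0.01356, h_f = 30.5 m ≈ 32.1 m ✓

D ≈ 361 mm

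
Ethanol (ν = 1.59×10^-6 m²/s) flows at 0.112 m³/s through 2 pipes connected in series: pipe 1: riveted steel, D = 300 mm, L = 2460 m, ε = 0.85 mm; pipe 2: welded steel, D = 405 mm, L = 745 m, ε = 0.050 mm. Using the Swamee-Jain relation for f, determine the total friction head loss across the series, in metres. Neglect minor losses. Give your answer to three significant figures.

Pipe 1: V = 1.584 m/s, Re = 2.99×10^5, ε/D = 0.00283, f = 0.02637, h_1 = f(L/D)V²/2g = 27.67 m
Pipe 2: V = 0.8694 m/s, Re = 2.21×10^5, ε/D = 1.23×10^-4, f = 0.01633, h_2 = f(L/D)V²/2g = 1.157 m
Series → Q common, losses add: H = Σh = 28.83 m

H ≈ 28.8 m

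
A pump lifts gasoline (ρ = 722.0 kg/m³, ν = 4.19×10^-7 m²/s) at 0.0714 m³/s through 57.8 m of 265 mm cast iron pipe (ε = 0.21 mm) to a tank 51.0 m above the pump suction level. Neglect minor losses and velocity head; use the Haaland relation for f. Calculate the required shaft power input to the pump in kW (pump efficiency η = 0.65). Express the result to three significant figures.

V = 4Q/(πD²) = 1.295 m/s; Re = 8.19×10^5; ε/D = 7.92×10^-4; f = 0.01899
h_f = f(L/D)V²/2g = 0.3538 m
Total head H = z + h_f = 51.0 + 0.3538 = 51.35 m
P_hyd = ρgQH = 722.0·9.81·0.0714·51.35 = 25.97 kW
P_shaft = P_hyd/η = 25.97/0.65 = 39.95 kW

P_shaft ≈ 40.0 kW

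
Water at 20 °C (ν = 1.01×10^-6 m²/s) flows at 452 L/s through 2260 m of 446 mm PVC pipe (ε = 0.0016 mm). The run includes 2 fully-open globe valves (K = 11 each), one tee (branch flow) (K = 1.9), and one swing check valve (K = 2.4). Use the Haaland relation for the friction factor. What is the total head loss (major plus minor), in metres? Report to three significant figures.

V = 4Q/(πD²) = 2.893 m/s; V²/2g = 0.4266 m
Re = 1.28×10^6, ε/D = 3.59×10^-6 → f = 0.01119 (Haaland)
Major: h_f = f(L/D)·V²/2g = 0.01119·5067·0.4266 = 24.20 m
Minor: ΣK = 26.3; h_m = ΣK·V²/2g = 11.22 m
Total H_L = 24.20 + 11.22 = 35.42 m

H_L ≈ 35.4 m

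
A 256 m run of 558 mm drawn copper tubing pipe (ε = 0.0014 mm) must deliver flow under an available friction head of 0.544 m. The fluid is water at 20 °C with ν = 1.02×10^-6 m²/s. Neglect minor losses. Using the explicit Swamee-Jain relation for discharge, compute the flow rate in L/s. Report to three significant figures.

Swamee-Jain (Type II): Q = -0.965·√(gD⁵h_f/L)·ln[ε/(3.7D) + √(3.17ν²L/(gD³h_f))]
√(gD⁵h_f/L) = √(9.81·0.558⁵·0.544/256) = 0.03358
ε/(3.7D) = 6.78×10^-7; √(3.17ν²L/(gD³h_f)) = 3.02×10^-5
Q = -0.965·0.03358·ln(3.085×10^-5) = 0.3366 m³/s
Check: V = 1.38 m/s, Re = 7.53×10^5, f = 0.01224, h_f = 0.542 m ≈ 0.544 m ✓

Q ≈ 337 L/s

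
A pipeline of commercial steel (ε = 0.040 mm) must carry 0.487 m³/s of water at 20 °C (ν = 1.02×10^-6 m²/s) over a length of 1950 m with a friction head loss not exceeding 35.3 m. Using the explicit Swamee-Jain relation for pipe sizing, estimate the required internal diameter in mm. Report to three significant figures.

Swamee-Jain (Type III): D = 0.66·[ε^1.25·(LQ²/(gh_f))^4.75 + ν·Q^9.4·(L/(gh_f))^5.2]^0.04
LQ²/(gh_f) = 1.336; L/(gh_f) = 5.631
Term 1 = ε^1.25·(…)^4.75 = 1.26×10^-5; Term 2 = ν·Q^9.4·(…)^5.2 = 9.43×10^-6
D = 0.66·(1.26×10^-5 + 9.43×10^-6)^0.04 = 0.4298 m = 430 mm
Check: V = 3.36 m/s, Re = 1.41×10^6, f = 0.01304, h_f = 34.0 m ≈ 35.3 m ✓

D ≈ 430 mm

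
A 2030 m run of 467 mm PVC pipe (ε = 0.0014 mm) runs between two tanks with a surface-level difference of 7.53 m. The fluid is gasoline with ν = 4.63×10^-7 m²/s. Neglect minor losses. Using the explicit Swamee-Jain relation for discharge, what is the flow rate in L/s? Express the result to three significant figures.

Q ≈ 306 L/s

Swamee-Jain (Type II): Q = -0.965·√(gD⁵h_f/L)·ln[ε/(3.7D) + √(3.17ν²L/(gD³h_f))]
√(gD⁵h_f/L) = √(9.81·0.467⁵·7.53/2030) = 0.02843
ε/(3.7D) = 8.10×10^-7; √(3.17ν²L/(gD³h_f)) = 1.35×10^-5
Q = -0.965·0.02843·ln(1.435×10^-5) = 0.3059 m³/s
Check: V = 1.79 m/s, Re = 1.80×10^6, f = 0.01065, h_f = 7.53 m ≈ 7.53 m ✓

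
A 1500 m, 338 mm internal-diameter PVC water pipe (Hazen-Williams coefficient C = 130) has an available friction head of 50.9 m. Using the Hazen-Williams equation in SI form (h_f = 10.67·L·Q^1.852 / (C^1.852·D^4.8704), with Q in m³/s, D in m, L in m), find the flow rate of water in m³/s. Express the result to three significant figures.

Q ≈ 0.336 m³/s

Rearranging: Q = [h_f·C^1.852·D^4.8704 / (10.67·L)]^(1/1.852)
Q = [50.9·130^1.852·0.338^4.8704 / (10.67·1500)]^0.540 = 0.3361 m³/s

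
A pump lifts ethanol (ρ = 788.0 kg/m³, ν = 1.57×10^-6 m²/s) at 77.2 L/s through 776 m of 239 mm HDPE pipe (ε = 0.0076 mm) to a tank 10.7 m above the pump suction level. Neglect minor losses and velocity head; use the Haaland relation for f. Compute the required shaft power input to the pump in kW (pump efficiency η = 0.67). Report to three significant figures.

V = 4Q/(πD²) = 1.721 m/s; Re = 2.62×10^5; ε/D = 3.18×10^-5; f = 0.01496
h_f = f(L/D)V²/2g = 7.332 m
Total head H = z + h_f = 10.7 + 7.332 = 18.03 m
P_hyd = ρgQH = 788.0·9.81·0.0772·18.03 = 10.76 kW
P_shaft = P_hyd/η = 10.76/0.67 = 16.06 kW

P_shaft ≈ 16.1 kW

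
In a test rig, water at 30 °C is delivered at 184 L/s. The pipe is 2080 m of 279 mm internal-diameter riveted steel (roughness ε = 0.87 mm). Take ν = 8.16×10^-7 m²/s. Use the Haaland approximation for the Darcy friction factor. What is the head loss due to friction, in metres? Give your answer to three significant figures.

V = 4Q/(πD²) = 4·0.184/(π·0.279²) = 3.010 m/s
Re = VD/ν = 3.010·0.279/8.16×10^-7 = 1.03×10^6 → turbulent
ε/D = 0.87/279 = 0.00312
Haaland: f = 0.02662
h_f = f(L/D)V²/(2g) = 0.02662·(2080/0.279)·3.010²/(2·9.81) = 91.63 m

h_f ≈ 91.6 m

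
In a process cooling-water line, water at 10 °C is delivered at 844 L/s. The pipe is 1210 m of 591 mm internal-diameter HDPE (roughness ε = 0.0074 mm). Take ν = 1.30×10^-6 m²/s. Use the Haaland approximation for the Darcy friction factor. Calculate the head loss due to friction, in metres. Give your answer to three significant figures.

V = 4Q/(πD²) = 4·0.844/(π·0.591²) = 3.077 m/s
Re = VD/ν = 3.077·0.591/1.30×10^-6 = 1.40×10^6 → turbulent
ε/D = 0.0074/591 = 1.25×10^-5
Haaland: f = 0.01125
h_f = f(L/D)V²/(2g) = 0.01125·(1210/0.591)·3.077²/(2·9.81) = 11.11 m

h_f ≈ 11.1 m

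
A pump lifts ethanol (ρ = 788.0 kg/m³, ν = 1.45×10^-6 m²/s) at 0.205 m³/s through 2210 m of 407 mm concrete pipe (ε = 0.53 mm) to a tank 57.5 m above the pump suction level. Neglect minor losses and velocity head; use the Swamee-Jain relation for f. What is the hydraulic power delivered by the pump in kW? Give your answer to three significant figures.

V = 4Q/(πD²) = 1.576 m/s; Re = 4.42×10^5; ε/D = 0.00130; f = 0.02165
h_f = f(L/D)V²/2g = 14.87 m
Total head H = z + h_f = 57.5 + 14.87 = 72.37 m
P_hyd = ρgQH = 788.0·9.81·0.205·72.37 = 114.7 kW

P_hyd ≈ 115 kW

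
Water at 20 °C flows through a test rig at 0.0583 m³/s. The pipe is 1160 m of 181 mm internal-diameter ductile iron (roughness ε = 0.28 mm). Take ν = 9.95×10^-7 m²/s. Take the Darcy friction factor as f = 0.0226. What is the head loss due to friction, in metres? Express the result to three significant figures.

V = 4Q/(πD²) = 4·0.0583/(π·0.181²) = 2.266 m/s
h_f = f(L/D)V²/(2g) = 0.02260·(1160/0.181)·2.266²/(2·9.81) = 37.90 m

h_f ≈ 37.9 m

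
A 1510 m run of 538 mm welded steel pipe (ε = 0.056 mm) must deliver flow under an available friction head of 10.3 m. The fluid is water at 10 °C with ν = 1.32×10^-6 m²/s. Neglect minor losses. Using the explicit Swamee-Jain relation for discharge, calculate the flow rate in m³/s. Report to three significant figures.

Q ≈ 0.524 m³/s

Swamee-Jain (Type II): Q = -0.965·√(gD⁵h_f/L)·ln[ε/(3.7D) + √(3.17ν²L/(gD³h_f))]
√(gD⁵h_f/L) = √(9.81·0.538⁵·10.3/1510) = 0.05492
ε/(3.7D) = 2.81×10^-5; √(3.17ν²L/(gD³h_f)) = 2.30×10^-5
Q = -0.965·0.05492·ln(5.116×10^-5) = 0.5236 m³/s
Check: V = 2.30 m/s, Re = 9.39×10^5, f = 0.01364, h_f = 10.4 m ≈ 10.3 m ✓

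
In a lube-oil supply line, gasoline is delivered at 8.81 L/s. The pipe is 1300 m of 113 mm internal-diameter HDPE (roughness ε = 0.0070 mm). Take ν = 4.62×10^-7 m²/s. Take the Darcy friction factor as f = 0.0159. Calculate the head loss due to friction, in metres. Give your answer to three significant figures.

V = 4Q/(πD²) = 4·0.00881/(π·0.113²) = 0.8785 m/s
h_f = f(L/D)V²/(2g) = 0.01590·(1300/0.113)·0.8785²/(2·9.81) = 7.195 m

h_f ≈ 7.19 m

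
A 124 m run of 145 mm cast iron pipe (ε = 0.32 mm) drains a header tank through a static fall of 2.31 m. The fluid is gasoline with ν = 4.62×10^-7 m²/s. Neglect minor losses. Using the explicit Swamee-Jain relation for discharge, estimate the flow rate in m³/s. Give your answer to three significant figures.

Q ≈ 0.0243 m³/s

Swamee-Jain (Type II): Q = -0.965·√(gD⁵h_f/L)·ln[ε/(3.7D) + √(3.17ν²L/(gD³h_f))]
√(gD⁵h_f/L) = √(9.81·0.145⁵·2.31/124) = 0.003423
ε/(3.7D) = 5.96×10^-4; √(3.17ν²L/(gD³h_f)) = 3.48×10^-5
Q = -0.965·0.003423·ln(6.313×10^-4) = 0.02433 m³/s
Check: V = 1.47 m/s, Re = 4.62×10^5, f = 0.02453, h_f = 2.32 m ≈ 2.31 m ✓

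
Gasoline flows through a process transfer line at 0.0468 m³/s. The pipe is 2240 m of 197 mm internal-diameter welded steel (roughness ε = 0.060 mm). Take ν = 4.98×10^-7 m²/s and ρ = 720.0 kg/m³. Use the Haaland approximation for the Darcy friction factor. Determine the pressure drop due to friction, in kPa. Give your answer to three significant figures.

V = 4Q/(πD²) = 4·0.0468/(π·0.197²) = 1.535 m/s
Re = VD/ν = 1.535·0.197/4.98×10^-7 = 6.07×10^5 → turbulent
ε/D = 0.060/197 = 3.05×10^-4
Haaland: f = 0.01601
h_f = f(L/D)V²/(2g) = 0.01601·(2240/0.197)·1.535²/(2·9.81) = 21.87 m
Δp = ρg·h_f = 720.0·9.81·21.87 = 154.5 kPa

Δp ≈ 154 kPa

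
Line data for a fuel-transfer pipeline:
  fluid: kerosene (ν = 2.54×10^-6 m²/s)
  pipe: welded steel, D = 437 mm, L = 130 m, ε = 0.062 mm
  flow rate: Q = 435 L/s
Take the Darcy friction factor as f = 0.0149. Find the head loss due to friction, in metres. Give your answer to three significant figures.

V = 4Q/(πD²) = 4·0.435/(π·0.437²) = 2.900 m/s
h_f = f(L/D)V²/(2g) = 0.01490·(130/0.437)·2.900²/(2·9.81) = 1.900 m

h_f ≈ 1.90 m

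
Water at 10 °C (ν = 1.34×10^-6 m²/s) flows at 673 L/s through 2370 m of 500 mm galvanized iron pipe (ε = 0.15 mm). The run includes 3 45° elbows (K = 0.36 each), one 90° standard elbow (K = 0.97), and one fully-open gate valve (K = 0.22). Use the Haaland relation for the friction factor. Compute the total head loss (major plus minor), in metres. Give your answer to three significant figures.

V = 4Q/(πD²) = 3.428 m/s; V²/2g = 0.5988 m
Re = 1.28×10^6, ε/D = 3.00×10^-4 → f = 0.01547 (Haaland)
Major: h_f = f(L/D)·V²/2g = 0.01547·4740·0.5988 = 43.91 m
Minor: ΣK = 2.27; h_m = ΣK·V²/2g = 1.359 m
Total H_L = 43.91 + 1.359 = 45.27 m

H_L ≈ 45.3 m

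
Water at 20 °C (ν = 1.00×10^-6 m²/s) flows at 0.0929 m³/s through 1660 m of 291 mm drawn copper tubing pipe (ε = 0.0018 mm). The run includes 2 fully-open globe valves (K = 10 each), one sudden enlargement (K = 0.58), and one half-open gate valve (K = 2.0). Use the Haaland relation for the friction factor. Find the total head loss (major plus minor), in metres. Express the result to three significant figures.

H_L ≈ 9.97 m

V = 4Q/(πD²) = 1.397 m/s; V²/2g = 0.09944 m
Re = 4.06×10^5, ε/D = 6.19×10^-6 → f = 0.01362 (Haaland)
Major: h_f = f(L/D)·V²/2g = 0.01362·5704·0.09944 = 7.726 m
Minor: ΣK = 22.6; h_m = ΣK·V²/2g = 2.245 m
Total H_L = 7.726 + 2.245 = 9.972 m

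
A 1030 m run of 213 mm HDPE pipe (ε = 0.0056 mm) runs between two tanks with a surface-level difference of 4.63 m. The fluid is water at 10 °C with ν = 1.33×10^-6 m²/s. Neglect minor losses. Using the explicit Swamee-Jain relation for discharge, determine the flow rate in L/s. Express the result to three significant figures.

Q ≈ 38.2 L/s

Swamee-Jain (Type II): Q = -0.965·√(gD⁵h_f/L)·ln[ε/(3.7D) + √(3.17ν²L/(gD³h_f))]
√(gD⁵h_f/L) = √(9.81·0.213⁵·4.63/1030) = 0.004397
ε/(3.7D) = 7.11×10^-6; √(3.17ν²L/(gD³h_f)) = 1.15×10^-4
Q = -0.965·0.004397·ln(1.218×10^-4) = 0.03824 m³/s
Check: V = 1.07 m/s, Re = 1.72×10^5, f = 0.01622, h_f = 4.60 m ≈ 4.63 m ✓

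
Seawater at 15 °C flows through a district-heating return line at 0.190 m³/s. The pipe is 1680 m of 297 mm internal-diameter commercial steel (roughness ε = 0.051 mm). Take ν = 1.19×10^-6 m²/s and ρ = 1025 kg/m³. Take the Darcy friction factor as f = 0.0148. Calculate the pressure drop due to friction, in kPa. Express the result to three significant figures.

Δp ≈ 323 kPa

V = 4Q/(πD²) = 4·0.190/(π·0.297²) = 2.743 m/s
h_f = f(L/D)V²/(2g) = 0.01480·(1680/0.297)·2.743²/(2·9.81) = 32.09 m
Δp = ρg·h_f = 1025·9.81·32.09 = 322.7 kPa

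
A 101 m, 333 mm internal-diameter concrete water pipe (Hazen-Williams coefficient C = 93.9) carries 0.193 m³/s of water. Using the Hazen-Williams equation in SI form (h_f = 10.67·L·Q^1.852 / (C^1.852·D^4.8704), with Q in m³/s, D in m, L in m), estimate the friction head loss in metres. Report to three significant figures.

h_f ≈ 2.41 m

h_f = 10.67·101·0.193^1.852 / (93.9^1.852·0.333^4.8704) = 2.409 m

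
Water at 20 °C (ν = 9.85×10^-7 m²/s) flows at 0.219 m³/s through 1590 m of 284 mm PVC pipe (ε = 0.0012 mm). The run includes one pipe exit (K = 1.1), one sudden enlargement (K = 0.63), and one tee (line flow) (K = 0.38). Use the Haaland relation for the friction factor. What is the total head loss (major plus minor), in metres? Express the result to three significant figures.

H_L ≈ 41.1 m

V = 4Q/(πD²) = 3.457 m/s; V²/2g = 0.6092 m
Re = 9.97×10^5, ε/D = 4.23×10^-6 → f = 0.01166 (Haaland)
Major: h_f = f(L/D)·V²/2g = 0.01166·5599·0.6092 = 39.78 m
Minor: ΣK = 2.11; h_m = ΣK·V²/2g = 1.285 m
Total H_L = 39.78 + 1.285 = 41.06 m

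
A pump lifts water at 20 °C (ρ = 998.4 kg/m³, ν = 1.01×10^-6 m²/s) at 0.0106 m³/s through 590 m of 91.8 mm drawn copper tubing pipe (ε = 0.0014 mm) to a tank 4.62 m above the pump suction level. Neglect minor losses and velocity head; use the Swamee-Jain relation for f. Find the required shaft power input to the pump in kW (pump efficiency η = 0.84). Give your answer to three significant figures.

V = 4Q/(πD²) = 1.602 m/s; Re = 1.46×10^5; ε/D = 1.53×10^-5; f = 0.01666
h_f = f(L/D)V²/2g = 13.99 m
Total head H = z + h_f = 4.62 + 13.99 = 18.61 m
P_hyd = ρgQH = 998.4·9.81·0.0106·18.61 = 1.932 kW
P_shaft = P_hyd/η = 1.932/0.84 = 2.301 kW

P_shaft ≈ 2.30 kW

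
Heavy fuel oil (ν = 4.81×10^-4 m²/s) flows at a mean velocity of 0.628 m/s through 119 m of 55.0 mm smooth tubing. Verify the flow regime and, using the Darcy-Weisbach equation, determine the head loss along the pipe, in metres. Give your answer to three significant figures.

Re = VD/ν = 0.628·0.05500/4.81×10^-4 = 71.8 → laminar (Re < 2300)
f = 64/Re = 0.8913
h_f = f(L/D)V²/(2g) = 0.8913·(119/0.05500)·0.628²/(2·9.81) = 38.76 m

h_f ≈ 38.8 m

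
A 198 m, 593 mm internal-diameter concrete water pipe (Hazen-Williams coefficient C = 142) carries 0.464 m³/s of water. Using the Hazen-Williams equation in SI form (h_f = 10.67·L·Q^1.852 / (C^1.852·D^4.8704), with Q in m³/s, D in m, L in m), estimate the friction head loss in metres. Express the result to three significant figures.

h_f = 10.67·198·0.464^1.852 / (142^1.852·0.593^4.8704) = 0.6707 m

h_f ≈ 0.671 m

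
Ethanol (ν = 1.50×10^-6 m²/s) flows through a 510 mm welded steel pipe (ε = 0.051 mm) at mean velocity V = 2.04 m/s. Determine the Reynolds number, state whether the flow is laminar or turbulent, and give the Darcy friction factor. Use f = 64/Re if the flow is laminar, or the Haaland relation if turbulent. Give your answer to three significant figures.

Re = VD/ν = 2.040·0.510/1.50×10^-6 = 6.94×10^5
Re > 4000 → turbulent; ε/D = 1.00×10^-4
Haaland: f = 0.01377

Re ≈ 6.94×10^5; turbulent; f ≈ 0.0138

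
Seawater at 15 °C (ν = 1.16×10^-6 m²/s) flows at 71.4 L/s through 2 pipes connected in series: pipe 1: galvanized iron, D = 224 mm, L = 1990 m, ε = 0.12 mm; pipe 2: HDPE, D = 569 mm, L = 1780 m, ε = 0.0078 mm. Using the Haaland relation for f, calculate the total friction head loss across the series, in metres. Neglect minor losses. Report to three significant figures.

H ≈ 27.1 m

Pipe 1: V = 1.812 m/s, Re = 3.50×10^5, ε/D = 5.36×10^-4, f = 0.01811, h_1 = f(L/D)V²/2g = 26.92 m
Pipe 2: V = 0.2808 m/s, Re = 1.38×10^5, ε/D = 1.37×10^-5, f = 0.01675, h_2 = f(L/D)V²/2g = 0.2106 m
Series → Q common, losses add: H = Σh = 27.13 m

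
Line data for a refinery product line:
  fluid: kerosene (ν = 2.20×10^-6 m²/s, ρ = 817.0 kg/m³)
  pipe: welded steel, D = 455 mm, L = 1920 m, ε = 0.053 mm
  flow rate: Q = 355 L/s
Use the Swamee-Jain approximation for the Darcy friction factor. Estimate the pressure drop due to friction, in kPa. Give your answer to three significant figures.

Δp ≈ 122 kPa

V = 4Q/(πD²) = 4·0.355/(π·0.455²) = 2.183 m/s
Re = VD/ν = 2.183·0.455/2.20×10^-6 = 4.52×10^5 → turbulent
ε/D = 0.053/455 = 1.16×10^-4
Swamee-Jain: f = 0.01482
h_f = f(L/D)V²/(2g) = 0.01482·(1920/0.455)·2.183²/(2·9.81) = 15.20 m
Δp = ρg·h_f = 817.0·9.81·15.20 = 121.8 kPa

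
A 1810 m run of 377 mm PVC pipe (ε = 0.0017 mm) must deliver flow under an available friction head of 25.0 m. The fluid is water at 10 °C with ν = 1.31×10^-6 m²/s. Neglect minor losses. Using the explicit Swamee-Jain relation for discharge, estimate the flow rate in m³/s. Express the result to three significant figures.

Swamee-Jain (Type II): Q = -0.965·√(gD⁵h_f/L)·ln[ε/(3.7D) + √(3.17ν²L/(gD³h_f))]
√(gD⁵h_f/L) = √(9.81·0.377⁵·25.0/1810) = 0.03212
ε/(3.7D) = 1.22×10^-6; √(3.17ν²L/(gD³h_f)) = 2.74×10^-5
Q = -0.965·0.03212·ln(2.859×10^-5) = 0.3243 m³/s
Check: V = 2.91 m/s, Re = 8.36×10^5, f = 0.01207, h_f = 24.9 m ≈ 25.0 m ✓

Q ≈ 0.324 m³/s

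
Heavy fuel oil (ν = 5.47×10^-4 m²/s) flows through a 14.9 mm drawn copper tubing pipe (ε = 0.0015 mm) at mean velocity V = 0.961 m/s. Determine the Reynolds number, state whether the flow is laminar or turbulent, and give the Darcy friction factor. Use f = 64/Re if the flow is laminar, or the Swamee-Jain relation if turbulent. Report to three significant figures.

Re = VD/ν = 0.9610·0.0149/5.47×10^-4 = 26.2
Re < 2300 → laminar → f = 64/Re = 2.445

Re ≈ 26.2; laminar; f = 64/Re ≈ 2.44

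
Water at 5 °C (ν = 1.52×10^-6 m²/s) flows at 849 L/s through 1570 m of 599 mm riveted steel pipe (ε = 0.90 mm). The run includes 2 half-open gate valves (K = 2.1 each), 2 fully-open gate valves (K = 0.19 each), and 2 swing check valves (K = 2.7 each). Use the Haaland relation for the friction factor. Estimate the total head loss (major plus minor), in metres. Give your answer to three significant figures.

V = 4Q/(πD²) = 3.013 m/s; V²/2g = 0.4626 m
Re = 1.19×10^6, ε/D = 0.00150 → f = 0.02195 (Haaland)
Major: h_f = f(L/D)·V²/2g = 0.02195·2621·0.4626 = 26.61 m
Minor: ΣK = 9.98; h_m = ΣK·V²/2g = 4.617 m
Total H_L = 26.61 + 4.617 = 31.23 m

H_L ≈ 31.2 m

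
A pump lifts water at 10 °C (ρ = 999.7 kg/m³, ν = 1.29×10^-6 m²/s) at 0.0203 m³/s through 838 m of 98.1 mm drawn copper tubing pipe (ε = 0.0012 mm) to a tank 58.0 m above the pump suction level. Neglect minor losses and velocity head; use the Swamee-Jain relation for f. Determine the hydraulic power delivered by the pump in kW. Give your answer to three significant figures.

V = 4Q/(πD²) = 2.686 m/s; Re = 2.04×10^5; ε/D = 1.22×10^-5; f = 0.01558
h_f = f(L/D)V²/2g = 48.94 m
Total head H = z + h_f = 58.0 + 48.94 = 106.9 m
P_hyd = ρgQH = 999.7·9.81·0.0203·106.9 = 21.29 kW

P_hyd ≈ 21.3 kW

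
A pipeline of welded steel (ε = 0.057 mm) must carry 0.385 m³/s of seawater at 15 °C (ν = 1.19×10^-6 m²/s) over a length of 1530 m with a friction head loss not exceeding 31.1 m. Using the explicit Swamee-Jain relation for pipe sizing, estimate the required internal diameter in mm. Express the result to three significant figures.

D ≈ 389 mm

Swamee-Jain (Type III): D = 0.66·[ε^1.25·(LQ²/(gh_f))^4.75 + ν·Q^9.4·(L/(gh_f))^5.2]^0.04
LQ²/(gh_f) = 0.7433; L/(gh_f) = 5.015
Term 1 = ε^1.25·(…)^4.75 = 1.21×10^-6; Term 2 = ν·Q^9.4·(…)^5.2 = 6.61×10^-7
D = 0.66·(1.21×10^-6 + 6.61×10^-7)^0.04 = 0.3894 m = 389 mm
Check: V = 3.23 m/s, Re = 1.06×10^6, f = 0.01409, h_f = 29.5 m ≈ 31.1 m ✓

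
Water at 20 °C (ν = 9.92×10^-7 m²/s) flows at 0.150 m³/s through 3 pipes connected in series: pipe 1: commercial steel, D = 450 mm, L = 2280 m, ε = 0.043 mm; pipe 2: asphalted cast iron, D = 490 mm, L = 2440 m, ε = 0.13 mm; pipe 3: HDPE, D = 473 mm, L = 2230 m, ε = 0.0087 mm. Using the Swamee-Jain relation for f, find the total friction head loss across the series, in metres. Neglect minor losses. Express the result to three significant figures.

Pipe 1: V = 0.9431 m/s, Re = 4.28×10^5, ε/D = 9.56×10^-5, f = 0.01469, h_1 = f(L/D)V²/2g = 3.374 m
Pipe 2: V = 0.7954 m/s, Re = 3.93×10^5, ε/D = 2.65×10^-4, f = 0.01640, h_2 = f(L/D)V²/2g = 2.634 m
Pipe 3: V = 0.8536 m/s, Re = 4.07×10^5, ε/D = 1.84×10^-5, f = 0.01384, h_3 = f(L/D)V²/2g = 2.424 m
Series → Q common, losses add: H = Σh = 8.432 m

H ≈ 8.43 m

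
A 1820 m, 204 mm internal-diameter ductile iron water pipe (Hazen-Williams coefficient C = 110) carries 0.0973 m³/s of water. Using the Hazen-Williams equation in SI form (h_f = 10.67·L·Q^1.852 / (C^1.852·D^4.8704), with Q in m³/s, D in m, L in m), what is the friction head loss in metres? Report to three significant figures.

h_f ≈ 99.1 m

h_f = 10.67·1820·0.0973^1.852 / (110^1.852·0.204^4.8704) = 99.07 m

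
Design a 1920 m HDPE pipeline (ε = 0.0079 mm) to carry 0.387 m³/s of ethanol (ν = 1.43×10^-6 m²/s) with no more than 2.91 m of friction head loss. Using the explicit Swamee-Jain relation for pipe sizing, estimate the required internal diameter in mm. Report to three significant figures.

Swamee-Jain (Type III): D = 0.66·[ε^1.25·(LQ²/(gh_f))^4.75 + ν·Q^9.4·(L/(gh_f))^5.2]^0.04
LQ²/(gh_f) = 10.07; L/(gh_f) = 67.26
Term 1 = ε^1.25·(…)^4.75 = 0.0244; Term 2 = ν·Q^9.4·(…)^5.2 = 0.608
D = 0.66·(0.0244 + 0.608)^0.04 = 0.6480 m = 648 mm
Check: V = 1.17 m/s, Re = 5.32×10^5, f = 0.01315, h_f = 2.73 m ≈ 2.91 m ✓

D ≈ 648 mm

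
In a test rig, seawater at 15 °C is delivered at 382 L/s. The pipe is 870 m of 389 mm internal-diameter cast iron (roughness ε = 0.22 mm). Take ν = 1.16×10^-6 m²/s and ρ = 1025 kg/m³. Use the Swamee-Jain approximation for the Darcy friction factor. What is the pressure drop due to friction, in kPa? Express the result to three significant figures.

Δp ≈ 210 kPa

V = 4Q/(πD²) = 4·0.382/(π·0.389²) = 3.214 m/s
Re = VD/ν = 3.214·0.389/1.16×10^-6 = 1.08×10^6 → turbulent
ε/D = 0.22/389 = 5.66×10^-4
Swamee-Jain: f = 0.01769
h_f = f(L/D)V²/(2g) = 0.01769·(870/0.389)·3.214²/(2·9.81) = 20.84 m
Δp = ρg·h_f = 1025·9.81·20.84 = 209.5 kPa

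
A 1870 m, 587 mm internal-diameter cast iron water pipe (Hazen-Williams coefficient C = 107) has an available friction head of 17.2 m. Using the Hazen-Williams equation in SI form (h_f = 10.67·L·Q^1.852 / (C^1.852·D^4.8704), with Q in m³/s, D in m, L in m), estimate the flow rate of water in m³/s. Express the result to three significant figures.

Q ≈ 0.584 m³/s

Rearranging: Q = [h_f·C^1.852·D^4.8704 / (10.67·L)]^(1/1.852)
Q = [17.2·107^1.852·0.587^4.8704 / (10.67·1870)]^0.540 = 0.5838 m³/s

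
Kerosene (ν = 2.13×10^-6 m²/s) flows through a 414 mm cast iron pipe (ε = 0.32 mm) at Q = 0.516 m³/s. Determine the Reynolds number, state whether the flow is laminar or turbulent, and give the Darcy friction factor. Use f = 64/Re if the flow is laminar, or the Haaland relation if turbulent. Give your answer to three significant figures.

Re ≈ 7.45×10^5; turbulent; f ≈ 0.0189

V = 4Q/(πD²) = 3.833 m/s
Re = VD/ν = 3.833·0.414/2.13×10^-6 = 7.45×10^5
Re > 4000 → turbulent; ε/D = 7.73×10^-4
Haaland: f = 0.01892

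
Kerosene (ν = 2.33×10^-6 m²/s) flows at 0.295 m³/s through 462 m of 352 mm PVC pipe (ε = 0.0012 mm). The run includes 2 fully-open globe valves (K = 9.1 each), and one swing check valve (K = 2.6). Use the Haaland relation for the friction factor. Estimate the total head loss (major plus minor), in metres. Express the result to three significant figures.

H_L ≈ 17.9 m

V = 4Q/(πD²) = 3.031 m/s; V²/2g = 0.4684 m
Re = 4.58×10^5, ε/D = 3.41×10^-6 → f = 0.01331 (Haaland)
Major: h_f = f(L/D)·V²/2g = 0.01331·1312·0.4684 = 8.180 m
Minor: ΣK = 20.8; h_m = ΣK·V²/2g = 9.742 m
Total H_L = 8.180 + 9.742 = 17.92 m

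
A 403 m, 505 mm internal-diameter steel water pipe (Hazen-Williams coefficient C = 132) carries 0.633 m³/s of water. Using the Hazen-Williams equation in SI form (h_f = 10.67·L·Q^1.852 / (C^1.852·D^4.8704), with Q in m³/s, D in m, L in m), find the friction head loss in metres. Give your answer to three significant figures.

h_f = 10.67·403·0.633^1.852 / (132^1.852·0.505^4.8704) = 6.074 m

h_f ≈ 6.07 m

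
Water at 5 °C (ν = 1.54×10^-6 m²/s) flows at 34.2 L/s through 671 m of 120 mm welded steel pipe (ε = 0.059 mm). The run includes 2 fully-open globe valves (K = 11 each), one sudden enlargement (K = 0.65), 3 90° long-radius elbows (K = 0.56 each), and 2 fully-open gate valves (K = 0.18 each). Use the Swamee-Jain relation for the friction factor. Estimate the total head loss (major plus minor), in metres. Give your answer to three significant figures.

V = 4Q/(πD²) = 3.024 m/s; V²/2g = 0.4661 m
Re = 2.36×10^5, ε/D = 4.92×10^-4 → f = 0.01862 (Swamee-Jain)
Major: h_f = f(L/D)·V²/2g = 0.01862·5592·0.4661 = 48.53 m
Minor: ΣK = 24.7; h_m = ΣK·V²/2g = 11.51 m
Total H_L = 48.53 + 11.51 = 60.04 m

H_L ≈ 60.0 m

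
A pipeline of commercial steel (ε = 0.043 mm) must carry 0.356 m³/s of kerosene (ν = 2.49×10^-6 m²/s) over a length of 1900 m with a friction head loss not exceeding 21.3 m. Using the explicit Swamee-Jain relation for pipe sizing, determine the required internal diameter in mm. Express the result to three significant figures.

D ≈ 429 mm

Swamee-Jain (Type III): D = 0.66·[ε^1.25·(LQ²/(gh_f))^4.75 + ν·Q^9.4·(L/(gh_f))^5.2]^0.04
LQ²/(gh_f) = 1.152; L/(gh_f) = 9.093
Term 1 = ε^1.25·(…)^4.75 = 6.83×10^-6; Term 2 = ν·Q^9.4·(…)^5.2 = 1.46×10^-5
D = 0.66·(6.83×10^-6 + 1.46×10^-5)^0.04 = 0.4293 m = 429 mm
Check: V = 2.46 m/s, Re = 4.24×10^5, f = 0.01476, h_f = 20.1 m ≈ 21.3 m ✓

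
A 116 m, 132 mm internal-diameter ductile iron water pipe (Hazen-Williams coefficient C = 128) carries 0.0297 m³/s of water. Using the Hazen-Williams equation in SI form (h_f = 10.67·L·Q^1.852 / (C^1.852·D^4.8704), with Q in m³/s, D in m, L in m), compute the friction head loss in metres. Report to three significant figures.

h_f ≈ 4.41 m

h_f = 10.67·116·0.0297^1.852 / (128^1.852·0.132^4.8704) = 4.413 m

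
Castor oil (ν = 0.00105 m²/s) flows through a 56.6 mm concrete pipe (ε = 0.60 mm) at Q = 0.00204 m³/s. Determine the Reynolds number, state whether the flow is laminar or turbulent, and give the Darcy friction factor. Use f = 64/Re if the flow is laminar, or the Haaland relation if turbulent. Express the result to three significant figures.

Re ≈ 43.7; laminar; f = 64/Re ≈ 1.46

V = 4Q/(πD²) = 0.8108 m/s
Re = VD/ν = 0.8108·0.0566/0.00105 = 43.7
Re < 2300 → laminar → f = 64/Re = 1.464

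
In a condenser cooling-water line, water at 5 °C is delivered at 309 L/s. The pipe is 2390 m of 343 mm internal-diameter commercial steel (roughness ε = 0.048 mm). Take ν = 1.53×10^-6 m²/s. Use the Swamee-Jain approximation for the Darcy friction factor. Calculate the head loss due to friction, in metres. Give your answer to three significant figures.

V = 4Q/(πD²) = 4·0.309/(π·0.343²) = 3.344 m/s
Re = VD/ν = 3.344·0.343/1.53×10^-6 = 7.50×10^5 → turbulent
ε/D = 0.048/343 = 1.40×10^-4
Swamee-Jain: f = 0.01437
h_f = f(L/D)V²/(2g) = 0.01437·(2390/0.343)·3.344²/(2·9.81) = 57.07 m

h_f ≈ 57.1 m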